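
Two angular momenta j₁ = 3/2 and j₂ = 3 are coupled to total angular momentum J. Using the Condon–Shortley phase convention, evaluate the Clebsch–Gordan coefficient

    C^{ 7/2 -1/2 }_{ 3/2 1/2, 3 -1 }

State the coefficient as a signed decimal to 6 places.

+√(2/7) = +0.534522

triangle: 1!×2!×5!/9! = 240/362880
(j±m)!: 2!×1!×2!×4!×3!×4! = 13824
prefactor² = (2J+1)×Δ×N² = 512/7
  k=0: +1/(0!×1!×1!×2!×1!×3!) = 1/12
  k=1: −1/(1!×0!×0!×1!×2!×4!) = -1/48
Σ = 1/16  ⇒  CG² = 512/7×1/16² = 2/7
CG = +√(2/7) = +0.534522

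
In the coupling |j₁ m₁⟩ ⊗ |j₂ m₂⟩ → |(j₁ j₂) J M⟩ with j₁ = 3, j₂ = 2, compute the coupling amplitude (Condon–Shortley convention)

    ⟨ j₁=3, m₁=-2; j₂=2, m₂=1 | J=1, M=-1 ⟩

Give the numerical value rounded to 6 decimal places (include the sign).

triangle: 4!·2!·0!/7! = 48/5040
(j±m)!: 1!·5!·3!·1!·0!·2! = 1440
prefactor² = (2J+1)·Δ·N² = 288/7
  k=3: −1/(3!·1!·2!·0!·0!·0!) = -1/12
Σ = -1/12  ⇒  CG² = 288/7·(-1/12)² = 2/7
CG = −√(2/7) = -0.534522

-0.534522  (= −√(2/7))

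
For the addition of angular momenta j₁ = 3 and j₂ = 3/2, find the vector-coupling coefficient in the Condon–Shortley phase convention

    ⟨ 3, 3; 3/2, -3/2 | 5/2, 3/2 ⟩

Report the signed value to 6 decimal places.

+√(9/28) = +0.566947

j₁+j₂−J=2  J+j₁−j₂=4  J−j₁+j₂=1  j₁+j₂+J+1=8
(j₁±m₁, j₂±m₂, J±M) = (6,0,0,3,4,1)
P² = 5184/7
sum k=0..0:
  [0] +1/48 = 1/48
S = 1/48
C² = P²·S² = 9/28 ; C = +0.566947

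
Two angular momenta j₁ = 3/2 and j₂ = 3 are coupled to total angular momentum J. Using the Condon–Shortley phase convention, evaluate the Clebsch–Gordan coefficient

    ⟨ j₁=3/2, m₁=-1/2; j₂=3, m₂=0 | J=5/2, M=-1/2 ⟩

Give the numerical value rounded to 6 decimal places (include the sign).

√[6·2!1!4!/8! · 1!2!3!3!2!3!] = √(216/35)
  +(−1)^1/∏(1,1,1,2,0,2)! = -1/4  (running -1/4)
  +(−1)^2/∏(2,0,0,1,1,3)! = 1/12  (running -1/6)
⟨..|..⟩ = √(216/35)·(-1/6) = -0.414039

−√(6/35) ≈ -0.414039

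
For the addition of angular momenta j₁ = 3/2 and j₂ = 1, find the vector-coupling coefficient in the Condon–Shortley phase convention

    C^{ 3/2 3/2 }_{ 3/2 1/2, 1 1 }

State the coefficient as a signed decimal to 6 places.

−√(2/5) ≈ -0.632456

triangle: 1!*2!*1!/5! = 2/120
(j±m)!: 2!*1!*2!*0!*3!*0! = 24
prefactor² = (2J+1)*Δ*N² = 8/5
  k=1: −1/(1!*0!*0!*1!*2!*0!) = -1/2
Σ = -1/2  ⇒  CG² = 8/5*(-1/2)² = 2/5
CG = −√(2/5) = -0.632456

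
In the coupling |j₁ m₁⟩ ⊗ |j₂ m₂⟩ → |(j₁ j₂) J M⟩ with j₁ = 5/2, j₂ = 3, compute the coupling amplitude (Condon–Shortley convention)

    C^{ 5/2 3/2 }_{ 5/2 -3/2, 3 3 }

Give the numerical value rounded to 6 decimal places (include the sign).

−√(8/21) = -0.617213

√[6·3!2!3!/9! · 1!4!6!0!4!1!] = √(3456/7)
  +(−1)^3/∏(3,0,1,3,1,0)! = -1/36  (running -1/36)
⟨..|..⟩ = √(3456/7)·(-1/36) = -0.617213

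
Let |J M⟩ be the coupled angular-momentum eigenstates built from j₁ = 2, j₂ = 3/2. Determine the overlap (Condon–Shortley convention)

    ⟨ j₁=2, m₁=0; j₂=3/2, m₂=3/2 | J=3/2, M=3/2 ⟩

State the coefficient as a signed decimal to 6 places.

j₁+j₂−J=2  J+j₁−j₂=2  J−j₁+j₂=1  j₁+j₂+J+1=6
(j₁±m₁, j₂±m₂, J±M) = (2,2,3,0,3,0)
P² = 16/5
sum k=2..2:
  [2] +1/4 = 1/4
S = 1/4
C² = P²·S² = 1/5 ; C = +0.447214

+√(1/5) = +0.447214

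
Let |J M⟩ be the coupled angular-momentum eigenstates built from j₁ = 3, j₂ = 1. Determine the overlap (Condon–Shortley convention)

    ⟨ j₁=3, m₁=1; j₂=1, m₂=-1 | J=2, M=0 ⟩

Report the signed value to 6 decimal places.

triangle: 2!×4!×0!/7! = 48/5040
(j±m)!: 4!×2!×0!×2!×2!×2! = 384
prefactor² = (2J+1)×Δ×N² = 128/7
  k=0: +1/(0!×2!×2!×0!×2!×0!) = 1/8
Σ = 1/8  ⇒  CG² = 128/7×1/8² = 2/7
CG = +√(2/7) = +0.534522

+√(2/7) = +0.534522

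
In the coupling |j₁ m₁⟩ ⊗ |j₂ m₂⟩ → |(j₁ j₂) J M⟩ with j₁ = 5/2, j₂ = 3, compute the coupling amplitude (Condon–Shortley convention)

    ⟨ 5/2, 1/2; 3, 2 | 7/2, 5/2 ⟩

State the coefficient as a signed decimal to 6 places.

−√(2/63) ≈ -0.178174

triangle: 2!·3!·4!/10! = 288/3628800
(j±m)!: 3!·2!·5!·1!·6!·1! = 1036800
prefactor² = (2J+1)·Δ·N² = 4608/7
  k=1: −1/(1!·1!·1!·4!·2!·0!) = -1/48
  k=2: +1/(2!·0!·0!·3!·3!·1!) = 1/72
Σ = -1/144  ⇒  CG² = 4608/7·(-1/144)² = 2/63
CG = −√(2/63) = -0.178174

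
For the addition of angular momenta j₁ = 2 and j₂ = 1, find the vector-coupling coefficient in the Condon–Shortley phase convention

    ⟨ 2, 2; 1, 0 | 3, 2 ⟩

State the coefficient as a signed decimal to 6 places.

triangle: 0!·4!·2!/7! = 48/5040
(j±m)!: 4!·0!·1!·1!·5!·1! = 2880
prefactor² = (2J+1)·Δ·N² = 192
  k=0: +1/(0!·0!·0!·1!·4!·1!) = 1/24
Σ = 1/24  ⇒  CG² = 192·1/24² = 1/3
CG = +√(1/3) = +0.577350

+√(1/3) = +0.577350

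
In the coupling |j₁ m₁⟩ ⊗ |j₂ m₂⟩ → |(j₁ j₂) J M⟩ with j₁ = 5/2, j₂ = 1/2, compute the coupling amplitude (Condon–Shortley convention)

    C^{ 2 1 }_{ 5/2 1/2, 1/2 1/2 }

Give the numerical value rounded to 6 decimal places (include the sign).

-0.577350

j₁+j₂−J=1  J+j₁−j₂=4  J−j₁+j₂=0  j₁+j₂+J+1=6
(j₁±m₁, j₂±m₂, J±M) = (3,2,1,0,3,1)
P² = 12
sum k=1..1:
  [1] −1/6 = -1/6
S = -1/6
C² = P²·S² = 1/3 ; C = -0.577350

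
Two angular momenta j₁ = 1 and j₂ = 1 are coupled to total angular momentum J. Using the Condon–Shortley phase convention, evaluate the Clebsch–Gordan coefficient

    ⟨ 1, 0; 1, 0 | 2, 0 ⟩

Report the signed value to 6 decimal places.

√[5·0!2!2!/5! · 1!1!1!1!2!2!] = √(2/3)
  +(−1)^0/∏(0,0,1,1,1,1)! = 1  (running 1)
⟨..|..⟩ = √(2/3)·(1) = +0.816497

+0.816497  (= +√(2/3))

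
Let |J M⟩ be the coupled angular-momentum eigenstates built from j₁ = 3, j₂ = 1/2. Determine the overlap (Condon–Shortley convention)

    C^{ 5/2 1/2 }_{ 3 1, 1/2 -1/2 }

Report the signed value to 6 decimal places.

+√(4/7) = +0.755929

j₁+j₂−J=1  J+j₁−j₂=5  J−j₁+j₂=0  j₁+j₂+J+1=7
(j₁±m₁, j₂±m₂, J±M) = (4,2,0,1,3,2)
P² = 576/7
sum k=0..0:
  [0] +1/12 = 1/12
S = 1/12
C² = P²·S² = 4/7 ; C = +0.755929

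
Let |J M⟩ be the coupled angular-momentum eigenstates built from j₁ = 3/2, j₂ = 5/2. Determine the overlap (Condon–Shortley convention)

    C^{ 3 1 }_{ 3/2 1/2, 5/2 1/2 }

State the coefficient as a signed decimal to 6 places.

+0.129099  (= +√(1/60))

triangle: 1!·2!·4!/8! = 48/40320
(j±m)!: 2!·1!·3!·2!·4!·2! = 1152
prefactor² = (2J+1)·Δ·N² = 48/5
  k=0: +1/(0!·1!·1!·3!·1!·1!) = 1/6
  k=1: −1/(1!·0!·0!·2!·2!·2!) = -1/8
Σ = 1/24  ⇒  CG² = 48/5·1/24² = 1/60
CG = +√(1/60) = +0.129099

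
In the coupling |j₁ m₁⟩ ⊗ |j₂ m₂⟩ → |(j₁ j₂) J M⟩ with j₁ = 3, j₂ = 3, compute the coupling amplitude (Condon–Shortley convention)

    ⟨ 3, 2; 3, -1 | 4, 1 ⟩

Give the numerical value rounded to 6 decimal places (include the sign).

j₁+j₂−J=2  J+j₁−j₂=4  J−j₁+j₂=4  j₁+j₂+J+1=11
(j₁±m₁, j₂±m₂, J±M) = (5,1,2,4,5,3)
P² = 82944/77
sum k=0..1:
  [0] +1/48 = 1/48
  [1] −1/144 = -1/144
S = 1/72
C² = P²·S² = 16/77 ; C = +0.455842

+√(16/77) ≈ +0.455842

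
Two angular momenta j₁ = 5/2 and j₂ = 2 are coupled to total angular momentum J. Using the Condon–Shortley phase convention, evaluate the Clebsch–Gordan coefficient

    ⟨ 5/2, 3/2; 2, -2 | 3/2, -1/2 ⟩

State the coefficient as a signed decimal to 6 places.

+√(32/105) ≈ +0.552052

√[4·3!2!1!/7! · 4!1!0!4!1!2!] = √(384/35)
  +(−1)^0/∏(0,3,1,0,1,1)! = 1/6  (running 1/6)
⟨..|..⟩ = √(384/35)·(1/6) = +0.552052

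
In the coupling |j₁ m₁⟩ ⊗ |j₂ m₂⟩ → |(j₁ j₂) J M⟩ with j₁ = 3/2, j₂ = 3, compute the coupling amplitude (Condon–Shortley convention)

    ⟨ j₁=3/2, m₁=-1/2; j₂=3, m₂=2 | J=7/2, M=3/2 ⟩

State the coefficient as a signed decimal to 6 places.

-0.654654

√[8·1!2!5!/9! · 1!2!5!1!5!2!] = √(6400/21)
  +(−1)^0/∏(0,1,2,5,0,0)! = 1/240  (running 1/240)
  +(−1)^1/∏(1,0,1,4,1,1)! = -1/24  (running -3/80)
⟨..|..⟩ = √(6400/21)·(-3/80) = -0.654654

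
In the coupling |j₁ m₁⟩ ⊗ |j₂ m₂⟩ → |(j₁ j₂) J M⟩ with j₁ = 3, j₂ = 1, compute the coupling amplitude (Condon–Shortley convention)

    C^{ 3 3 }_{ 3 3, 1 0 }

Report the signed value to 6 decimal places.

j₁+j₂−J=1  J+j₁−j₂=5  J−j₁+j₂=1  j₁+j₂+J+1=8
(j₁±m₁, j₂±m₂, J±M) = (6,0,1,1,6,0)
P² = 10800
sum k=0..0:
  [0] +1/120 = 1/120
S = 1/120
C² = P²·S² = 3/4 ; C = +0.866025

+√(3/4) ≈ +0.866025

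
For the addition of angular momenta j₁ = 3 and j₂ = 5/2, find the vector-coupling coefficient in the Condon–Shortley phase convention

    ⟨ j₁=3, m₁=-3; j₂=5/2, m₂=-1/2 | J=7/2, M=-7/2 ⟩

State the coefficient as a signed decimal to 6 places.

√[8·2!4!3!/10! · 0!6!2!3!0!7!] = √(27648)
  +(−1)^2/∏(2,0,4,0,0,3)! = 1/288  (running 1/288)
⟨..|..⟩ = √(27648)·(1/288) = +0.577350

+√(1/3) ≈ +0.577350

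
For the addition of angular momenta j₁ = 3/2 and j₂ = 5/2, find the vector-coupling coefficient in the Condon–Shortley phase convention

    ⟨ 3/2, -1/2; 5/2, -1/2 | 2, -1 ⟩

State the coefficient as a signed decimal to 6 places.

−√(25/84) = -0.545545

triangle: 2!*1!*3!/7! = 12/5040
(j±m)!: 1!*2!*2!*3!*1!*3! = 144
prefactor² = (2J+1)*Δ*N² = 12/7
  k=1: −1/(1!*1!*1!*1!*0!*2!) = -1/2
  k=2: +1/(2!*0!*0!*0!*1!*3!) = 1/12
Σ = -5/12  ⇒  CG² = 12/7*(-5/12)² = 25/84
CG = −√(25/84) = -0.545545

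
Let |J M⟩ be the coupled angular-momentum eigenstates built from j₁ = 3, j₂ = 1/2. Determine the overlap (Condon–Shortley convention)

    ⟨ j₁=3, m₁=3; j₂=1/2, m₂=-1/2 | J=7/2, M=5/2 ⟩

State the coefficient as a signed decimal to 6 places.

triangle: 0!×6!×1!/8! = 720/40320
(j±m)!: 6!×0!×0!×1!×6!×1! = 518400
prefactor² = (2J+1)×Δ×N² = 518400/7
  k=0: +1/(0!×0!×0!×0!×6!×1!) = 1/720
Σ = 1/720  ⇒  CG² = 518400/7×1/720² = 1/7
CG = +√(1/7) = +0.377964

+√(1/7) ≈ +0.377964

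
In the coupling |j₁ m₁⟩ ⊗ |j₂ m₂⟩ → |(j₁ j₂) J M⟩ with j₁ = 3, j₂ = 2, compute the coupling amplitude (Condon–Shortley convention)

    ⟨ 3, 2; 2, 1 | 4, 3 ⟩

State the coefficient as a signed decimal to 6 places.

j₁+j₂−J=1  J+j₁−j₂=5  J−j₁+j₂=3  j₁+j₂+J+1=10
(j₁±m₁, j₂±m₂, J±M) = (5,1,3,1,7,1)
P² = 6480
sum k=0..1:
  [0] +1/144 = 1/144
  [1] −1/240 = -1/240
S = 1/360
C² = P²·S² = 1/20 ; C = +0.223607

+√(1/20) ≈ +0.223607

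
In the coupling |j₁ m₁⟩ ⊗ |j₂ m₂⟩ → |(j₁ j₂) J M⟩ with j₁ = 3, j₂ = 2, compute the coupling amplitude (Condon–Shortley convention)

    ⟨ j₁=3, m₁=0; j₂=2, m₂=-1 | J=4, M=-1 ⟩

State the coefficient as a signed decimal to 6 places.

+√(3/14) = +0.462910

√[9·1!5!3!/10! · 3!3!1!3!3!5!] = √(1944/7)
  +(−1)^0/∏(0,1,3,1,2,2)! = 1/24  (running 1/24)
  +(−1)^1/∏(1,0,2,0,3,3)! = -1/72  (running 1/36)
⟨..|..⟩ = √(1944/7)·(1/36) = +0.462910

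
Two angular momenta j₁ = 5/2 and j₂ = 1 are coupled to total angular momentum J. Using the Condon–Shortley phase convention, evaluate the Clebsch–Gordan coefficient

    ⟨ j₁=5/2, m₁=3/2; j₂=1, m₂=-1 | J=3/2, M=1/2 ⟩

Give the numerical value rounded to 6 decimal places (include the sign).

+0.632456

√[4·2!3!0!/6! · 4!1!0!2!2!1!] = √(32/5)
  +(−1)^0/∏(0,2,1,0,2,0)! = 1/4  (running 1/4)
⟨..|..⟩ = √(32/5)·(1/4) = +0.632456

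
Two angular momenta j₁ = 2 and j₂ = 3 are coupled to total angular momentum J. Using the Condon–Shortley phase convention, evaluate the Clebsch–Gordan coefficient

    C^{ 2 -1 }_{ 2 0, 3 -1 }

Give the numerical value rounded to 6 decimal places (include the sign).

-0.377964  (= −√(1/7))

triangle: 3!·1!·3!/8! = 36/40320
(j±m)!: 2!·2!·2!·4!·1!·3! = 1152
prefactor² = (2J+1)·Δ·N² = 36/7
  k=1: −1/(1!·2!·1!·1!·0!·2!) = -1/4
  k=2: +1/(2!·1!·0!·0!·1!·3!) = 1/12
Σ = -1/6  ⇒  CG² = 36/7·(-1/6)² = 1/7
CG = −√(1/7) = -0.377964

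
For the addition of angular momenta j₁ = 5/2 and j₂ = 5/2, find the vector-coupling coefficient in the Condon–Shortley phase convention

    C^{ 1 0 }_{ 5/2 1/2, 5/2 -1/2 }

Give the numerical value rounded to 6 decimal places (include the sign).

j₁+j₂−J=4  J+j₁−j₂=1  J−j₁+j₂=1  j₁+j₂+J+1=7
(j₁±m₁, j₂±m₂, J±M) = (3,2,2,3,1,1)
P² = 72/35
sum k=1..2:
  [1] −1/6 = -1/6
  [2] +1/4 = 1/4
S = 1/12
C² = P²·S² = 1/70 ; C = +0.119523

+√(1/70) = +0.119523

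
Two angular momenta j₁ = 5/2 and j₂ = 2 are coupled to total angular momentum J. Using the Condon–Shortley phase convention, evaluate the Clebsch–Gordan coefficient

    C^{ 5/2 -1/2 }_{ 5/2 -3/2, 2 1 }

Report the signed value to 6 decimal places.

j₁+j₂−J=2  J+j₁−j₂=3  J−j₁+j₂=2  j₁+j₂+J+1=8
(j₁±m₁, j₂±m₂, J±M) = (1,4,3,1,2,3)
P² = 216/35
sum k=1..2:
  [1] −1/12 = -1/12
  [2] +1/4 = 1/4
S = 1/6
C² = P²·S² = 6/35 ; C = +0.414039

+√(6/35) ≈ +0.414039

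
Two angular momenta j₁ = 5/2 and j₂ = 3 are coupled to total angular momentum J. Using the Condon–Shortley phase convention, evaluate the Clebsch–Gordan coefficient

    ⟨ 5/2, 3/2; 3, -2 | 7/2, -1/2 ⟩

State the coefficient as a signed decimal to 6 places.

triangle: 2!·3!·4!/10! = 288/3628800
(j±m)!: 4!·1!·1!·5!·3!·4! = 414720
prefactor² = (2J+1)·Δ·N² = 9216/35
  k=0: +1/(0!·2!·1!·1!·2!·3!) = 1/24
  k=1: −1/(1!·1!·0!·0!·3!·4!) = -1/144
Σ = 5/144  ⇒  CG² = 9216/35·5/144² = 20/63
CG = +√(20/63) = +0.563436

+0.563436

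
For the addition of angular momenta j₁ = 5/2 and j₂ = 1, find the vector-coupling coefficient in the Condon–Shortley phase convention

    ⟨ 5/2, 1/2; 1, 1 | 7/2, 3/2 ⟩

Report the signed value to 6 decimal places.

√[8·0!5!2!/8! · 3!2!2!0!5!2!] = √(1920/7)
  +(−1)^0/∏(0,0,2,2,3,0)! = 1/24  (running 1/24)
⟨..|..⟩ = √(1920/7)·(1/24) = +0.690066

+0.690066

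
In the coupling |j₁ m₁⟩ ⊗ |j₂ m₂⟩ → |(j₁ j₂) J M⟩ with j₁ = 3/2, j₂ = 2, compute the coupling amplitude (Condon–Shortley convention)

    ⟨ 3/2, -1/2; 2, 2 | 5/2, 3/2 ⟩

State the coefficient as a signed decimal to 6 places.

triangle: 1!×2!×3!/7! = 12/5040
(j±m)!: 1!×2!×4!×0!×4!×1! = 1152
prefactor² = (2J+1)×Δ×N² = 576/35
  k=1: −1/(1!×0!×1!×3!×1!×0!) = -1/6
Σ = -1/6  ⇒  CG² = 576/35×(-1/6)² = 16/35
CG = −√(16/35) = -0.676123

−√(16/35) = -0.676123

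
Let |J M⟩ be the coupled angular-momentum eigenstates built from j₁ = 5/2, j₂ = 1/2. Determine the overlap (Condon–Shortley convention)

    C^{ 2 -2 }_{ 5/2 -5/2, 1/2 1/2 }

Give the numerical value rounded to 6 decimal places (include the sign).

−√(5/6) = -0.912871

√[5·1!4!0!/6! · 0!5!1!0!0!4!] = √(480)
  +(−1)^1/∏(1,0,4,0,0,0)! = -1/24  (running -1/24)
⟨..|..⟩ = √(480)·(-1/24) = -0.912871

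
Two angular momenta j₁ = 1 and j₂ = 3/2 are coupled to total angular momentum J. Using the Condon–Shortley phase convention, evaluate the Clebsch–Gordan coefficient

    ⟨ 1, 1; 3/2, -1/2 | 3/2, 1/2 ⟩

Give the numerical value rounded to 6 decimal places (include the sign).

+0.730297

triangle: 1!*1!*2!/5! = 2/120
(j±m)!: 2!*0!*1!*2!*2!*1! = 8
prefactor² = (2J+1)*Δ*N² = 8/15
  k=0: +1/(0!*1!*0!*1!*1!*1!) = 1
Σ = 1  ⇒  CG² = 8/15*1² = 8/15
CG = +√(8/15) = +0.730297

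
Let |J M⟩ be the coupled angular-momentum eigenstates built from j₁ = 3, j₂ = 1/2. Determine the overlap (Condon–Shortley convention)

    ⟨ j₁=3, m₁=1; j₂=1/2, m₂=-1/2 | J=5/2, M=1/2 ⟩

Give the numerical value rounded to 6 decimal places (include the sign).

+√(4/7) ≈ +0.755929

√[6·1!5!0!/7! · 4!2!0!1!3!2!] = √(576/7)
  +(−1)^0/∏(0,1,2,0,3,0)! = 1/12  (running 1/12)
⟨..|..⟩ = √(576/7)·(1/12) = +0.755929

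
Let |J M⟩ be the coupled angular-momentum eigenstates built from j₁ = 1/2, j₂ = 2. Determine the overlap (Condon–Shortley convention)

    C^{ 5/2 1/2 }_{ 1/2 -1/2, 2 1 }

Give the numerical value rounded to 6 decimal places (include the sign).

√[6·0!1!4!/6! · 0!1!3!1!3!2!] = √(72/5)
  +(−1)^0/∏(0,0,1,3,0,1)! = 1/6  (running 1/6)
⟨..|..⟩ = √(72/5)·(1/6) = +0.632456

+√(2/5) = +0.632456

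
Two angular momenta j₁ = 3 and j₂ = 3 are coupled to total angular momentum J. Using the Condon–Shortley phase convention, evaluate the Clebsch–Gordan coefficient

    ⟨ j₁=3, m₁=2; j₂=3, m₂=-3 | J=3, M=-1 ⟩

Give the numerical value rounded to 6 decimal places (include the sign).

j₁+j₂−J=3  J+j₁−j₂=3  J−j₁+j₂=3  j₁+j₂+J+1=10
(j₁±m₁, j₂±m₂, J±M) = (5,1,0,6,2,4)
P² = 1728
sum k=0..0:
  [0] +1/72 = 1/72
S = 1/72
C² = P²·S² = 1/3 ; C = +0.577350

+√(1/3) = +0.577350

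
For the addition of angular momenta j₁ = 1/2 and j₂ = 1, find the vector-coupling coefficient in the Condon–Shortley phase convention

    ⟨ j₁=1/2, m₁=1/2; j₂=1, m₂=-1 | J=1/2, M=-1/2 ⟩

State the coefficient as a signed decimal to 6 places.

+0.816497  (= +√(2/3))

√[2·1!0!1!/3! · 1!0!0!2!0!1!] = √(2/3)
  +(−1)^0/∏(0,1,0,0,0,1)! = 1  (running 1)
⟨..|..⟩ = √(2/3)·(1) = +0.816497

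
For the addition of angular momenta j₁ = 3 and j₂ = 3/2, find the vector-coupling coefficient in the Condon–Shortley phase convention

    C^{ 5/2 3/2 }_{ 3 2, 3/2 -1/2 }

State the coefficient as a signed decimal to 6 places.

triangle: 2!×4!×1!/8! = 48/40320
(j±m)!: 5!×1!×1!×2!×4!×1! = 5760
prefactor² = (2J+1)×Δ×N² = 288/7
  k=0: +1/(0!×2!×1!×1!×3!×0!) = 1/12
  k=1: −1/(1!×1!×0!×0!×4!×1!) = -1/24
Σ = 1/24  ⇒  CG² = 288/7×1/24² = 1/14
CG = +√(1/14) = +0.267261

+0.267261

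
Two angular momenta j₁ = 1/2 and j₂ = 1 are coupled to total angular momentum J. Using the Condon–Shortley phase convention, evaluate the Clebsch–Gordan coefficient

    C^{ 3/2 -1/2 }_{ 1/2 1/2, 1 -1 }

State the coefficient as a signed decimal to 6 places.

+0.577350

j₁+j₂−J=0  J+j₁−j₂=1  J−j₁+j₂=2  j₁+j₂+J+1=4
(j₁±m₁, j₂±m₂, J±M) = (1,0,0,2,1,2)
P² = 4/3
sum k=0..0:
  [0] +1/2 = 1/2
S = 1/2
C² = P²·S² = 1/3 ; C = +0.577350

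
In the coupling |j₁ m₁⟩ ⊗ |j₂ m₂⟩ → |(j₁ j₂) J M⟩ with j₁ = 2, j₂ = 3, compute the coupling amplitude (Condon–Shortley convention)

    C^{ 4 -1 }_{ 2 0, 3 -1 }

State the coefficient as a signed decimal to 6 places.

+0.327327

triangle: 1!×3!×5!/10! = 720/3628800
(j±m)!: 2!×2!×2!×4!×3!×5! = 138240
prefactor² = (2J+1)×Δ×N² = 1728/7
  k=0: +1/(0!×1!×2!×2!×1!×3!) = 1/24
  k=1: −1/(1!×0!×1!×1!×2!×4!) = -1/48
Σ = 1/48  ⇒  CG² = 1728/7×1/48² = 3/28
CG = +√(3/28) = +0.327327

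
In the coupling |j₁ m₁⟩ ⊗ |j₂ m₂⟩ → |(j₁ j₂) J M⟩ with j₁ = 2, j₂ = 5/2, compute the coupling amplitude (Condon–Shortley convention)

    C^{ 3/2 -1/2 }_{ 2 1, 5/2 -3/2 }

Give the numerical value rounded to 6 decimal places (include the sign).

-0.138013  (= −√(2/105))

triangle: 3!×1!×2!/7! = 12/5040
(j±m)!: 3!×1!×1!×4!×1!×2! = 288
prefactor² = (2J+1)×Δ×N² = 96/35
  k=0: +1/(0!×3!×1!×1!×0!×1!) = 1/6
  k=1: −1/(1!×2!×0!×0!×1!×2!) = -1/4
Σ = -1/12  ⇒  CG² = 96/35×(-1/12)² = 2/105
CG = −√(2/105) = -0.138013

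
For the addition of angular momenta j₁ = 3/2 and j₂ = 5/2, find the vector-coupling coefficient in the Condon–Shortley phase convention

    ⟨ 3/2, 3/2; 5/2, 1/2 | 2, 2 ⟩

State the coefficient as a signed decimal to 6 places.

triangle: 2!·1!·3!/7! = 12/5040
(j±m)!: 3!·0!·3!·2!·4!·0! = 1728
prefactor² = (2J+1)·Δ·N² = 144/7
  k=0: +1/(0!·2!·0!·3!·1!·0!) = 1/12
Σ = 1/12  ⇒  CG² = 144/7·1/12² = 1/7
CG = +√(1/7) = +0.377964

+0.377964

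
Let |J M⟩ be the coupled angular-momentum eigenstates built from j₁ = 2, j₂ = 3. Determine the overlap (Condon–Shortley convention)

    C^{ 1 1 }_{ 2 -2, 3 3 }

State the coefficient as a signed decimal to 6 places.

j₁+j₂−J=4  J+j₁−j₂=0  J−j₁+j₂=2  j₁+j₂+J+1=7
(j₁±m₁, j₂±m₂, J±M) = (0,4,6,0,2,0)
P² = 6912/7
sum k=4..4:
  [4] +1/48 = 1/48
S = 1/48
C² = P²·S² = 3/7 ; C = +0.654654

+√(3/7) ≈ +0.654654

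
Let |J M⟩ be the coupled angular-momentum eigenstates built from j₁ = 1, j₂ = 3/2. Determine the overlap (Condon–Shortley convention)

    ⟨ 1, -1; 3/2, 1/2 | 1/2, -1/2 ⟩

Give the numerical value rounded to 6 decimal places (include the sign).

+0.408248

j₁+j₂−J=2  J+j₁−j₂=0  J−j₁+j₂=1  j₁+j₂+J+1=4
(j₁±m₁, j₂±m₂, J±M) = (0,2,2,1,0,1)
P² = 2/3
sum k=2..2:
  [2] +1/2 = 1/2
S = 1/2
C² = P²·S² = 1/6 ; C = +0.408248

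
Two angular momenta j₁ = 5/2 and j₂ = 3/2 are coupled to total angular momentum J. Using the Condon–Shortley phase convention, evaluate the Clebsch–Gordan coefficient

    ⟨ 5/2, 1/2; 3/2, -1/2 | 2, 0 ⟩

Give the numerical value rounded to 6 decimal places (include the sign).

triangle: 2!*3!*1!/7! = 12/5040
(j±m)!: 3!*2!*1!*2!*2!*2! = 96
prefactor² = (2J+1)*Δ*N² = 8/7
  k=0: +1/(0!*2!*2!*1!*1!*0!) = 1/4
  k=1: −1/(1!*1!*1!*0!*2!*1!) = -1/2
Σ = -1/4  ⇒  CG² = 8/7*(-1/4)² = 1/14
CG = −√(1/14) = -0.267261

−√(1/14) = -0.267261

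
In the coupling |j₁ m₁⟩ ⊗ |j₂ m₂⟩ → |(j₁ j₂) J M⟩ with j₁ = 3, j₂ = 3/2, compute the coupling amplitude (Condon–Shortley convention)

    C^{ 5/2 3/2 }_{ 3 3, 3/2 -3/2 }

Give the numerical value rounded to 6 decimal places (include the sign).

triangle: 2!×4!×1!/8! = 48/40320
(j±m)!: 6!×0!×0!×3!×4!×1! = 103680
prefactor² = (2J+1)×Δ×N² = 5184/7
  k=0: +1/(0!×2!×0!×0!×4!×1!) = 1/48
Σ = 1/48  ⇒  CG² = 5184/7×1/48² = 9/28
CG = +√(9/28) = +0.566947

+0.566947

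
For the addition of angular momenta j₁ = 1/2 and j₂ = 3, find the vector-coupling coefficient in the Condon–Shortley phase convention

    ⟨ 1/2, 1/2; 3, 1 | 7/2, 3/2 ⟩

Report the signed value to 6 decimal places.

triangle: 0!×1!×6!/8! = 720/40320
(j±m)!: 1!×0!×4!×2!×5!×2! = 11520
prefactor² = (2J+1)×Δ×N² = 11520/7
  k=0: +1/(0!×0!×0!×4!×1!×2!) = 1/48
Σ = 1/48  ⇒  CG² = 11520/7×1/48² = 5/7
CG = +√(5/7) = +0.845154

+0.845154  (= +√(5/7))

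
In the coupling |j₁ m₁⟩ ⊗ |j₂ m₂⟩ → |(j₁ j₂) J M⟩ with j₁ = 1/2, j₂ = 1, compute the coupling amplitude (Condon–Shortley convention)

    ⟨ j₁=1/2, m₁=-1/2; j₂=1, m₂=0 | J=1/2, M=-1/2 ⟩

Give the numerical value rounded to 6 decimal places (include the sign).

-0.577350  (= −√(1/3))

j₁+j₂−J=1  J+j₁−j₂=0  J−j₁+j₂=1  j₁+j₂+J+1=3
(j₁±m₁, j₂±m₂, J±M) = (0,1,1,1,0,1)
P² = 1/3
sum k=1..1:
  [1] −1/1 = -1
S = -1
C² = P²·S² = 1/3 ; C = -0.577350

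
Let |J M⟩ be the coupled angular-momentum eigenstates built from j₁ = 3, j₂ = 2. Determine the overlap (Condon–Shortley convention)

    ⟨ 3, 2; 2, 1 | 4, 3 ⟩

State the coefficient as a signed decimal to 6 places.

+0.223607

√[9·1!5!3!/10! · 5!1!3!1!7!1!] = √(6480)
  +(−1)^0/∏(0,1,1,3,4,0)! = 1/144  (running 1/144)
  +(−1)^1/∏(1,0,0,2,5,1)! = -1/240  (running 1/360)
⟨..|..⟩ = √(6480)·(1/360) = +0.223607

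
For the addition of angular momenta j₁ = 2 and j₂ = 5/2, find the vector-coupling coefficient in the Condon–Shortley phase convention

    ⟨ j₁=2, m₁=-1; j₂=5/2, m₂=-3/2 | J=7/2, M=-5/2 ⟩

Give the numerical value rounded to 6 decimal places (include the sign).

√[8·1!3!4!/9! · 1!3!1!4!1!6!] = √(2304/7)
  +(−1)^0/∏(0,1,3,1,0,3)! = 1/36  (running 1/36)
  +(−1)^1/∏(1,0,2,0,1,4)! = -1/48  (running 1/144)
⟨..|..⟩ = √(2304/7)·(1/144) = +0.125988

+0.125988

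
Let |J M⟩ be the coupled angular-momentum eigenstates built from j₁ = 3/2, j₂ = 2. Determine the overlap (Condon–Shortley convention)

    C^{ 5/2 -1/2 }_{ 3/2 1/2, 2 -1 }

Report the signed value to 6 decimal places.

j₁+j₂−J=1  J+j₁−j₂=2  J−j₁+j₂=3  j₁+j₂+J+1=7
(j₁±m₁, j₂±m₂, J±M) = (2,1,1,3,2,3)
P² = 72/35
sum k=0..1:
  [0] +1/2 = 1/2
  [1] −1/12 = -1/12
S = 5/12
C² = P²·S² = 5/14 ; C = +0.597614

+0.597614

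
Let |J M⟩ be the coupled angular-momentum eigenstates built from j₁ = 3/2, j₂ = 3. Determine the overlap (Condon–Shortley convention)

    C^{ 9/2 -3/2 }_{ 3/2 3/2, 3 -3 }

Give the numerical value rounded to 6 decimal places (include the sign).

+0.109109  (= +√(1/84))

j₁+j₂−J=0  J+j₁−j₂=3  J−j₁+j₂=6  j₁+j₂+J+1=10
(j₁±m₁, j₂±m₂, J±M) = (3,0,0,6,3,6)
P² = 1555200/7
sum k=0..0:
  [0] +1/4320 = 1/4320
S = 1/4320
C² = P²·S² = 1/84 ; C = +0.109109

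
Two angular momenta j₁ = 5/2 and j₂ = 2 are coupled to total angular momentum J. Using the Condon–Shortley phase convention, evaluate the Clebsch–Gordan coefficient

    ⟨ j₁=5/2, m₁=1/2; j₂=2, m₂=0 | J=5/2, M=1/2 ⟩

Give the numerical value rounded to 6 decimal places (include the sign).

−√(8/35) ≈ -0.478091

√[6·2!3!2!/8! · 3!2!2!2!3!2!] = √(72/35)
  +(−1)^0/∏(0,2,2,2,1,0)! = 1/8  (running 1/8)
  +(−1)^1/∏(1,1,1,1,2,1)! = -1/2  (running -3/8)
  +(−1)^2/∏(2,0,0,0,3,2)! = 1/24  (running -1/3)
⟨..|..⟩ = √(72/35)·(-1/3) = -0.478091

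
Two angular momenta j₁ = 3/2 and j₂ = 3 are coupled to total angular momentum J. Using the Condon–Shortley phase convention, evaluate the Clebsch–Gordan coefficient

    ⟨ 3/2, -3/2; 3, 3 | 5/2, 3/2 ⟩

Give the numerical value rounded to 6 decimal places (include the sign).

j₁+j₂−J=2  J+j₁−j₂=1  J−j₁+j₂=4  j₁+j₂+J+1=8
(j₁±m₁, j₂±m₂, J±M) = (0,3,6,0,4,1)
P² = 5184/7
sum k=2..2:
  [2] +1/48 = 1/48
S = 1/48
C² = P²·S² = 9/28 ; C = +0.566947

+√(9/28) ≈ +0.566947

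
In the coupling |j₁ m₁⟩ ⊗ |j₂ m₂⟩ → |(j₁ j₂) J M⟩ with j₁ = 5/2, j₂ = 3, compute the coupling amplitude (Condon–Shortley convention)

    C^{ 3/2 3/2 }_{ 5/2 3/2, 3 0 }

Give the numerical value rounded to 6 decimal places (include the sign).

triangle: 4!·1!·2!/8! = 48/40320
(j±m)!: 4!·1!·3!·3!·3!·0! = 5184
prefactor² = (2J+1)·Δ·N² = 864/35
  k=1: −1/(1!·3!·0!·2!·1!·0!) = -1/12
Σ = -1/12  ⇒  CG² = 864/35·(-1/12)² = 6/35
CG = −√(6/35) = -0.414039

−√(6/35) = -0.414039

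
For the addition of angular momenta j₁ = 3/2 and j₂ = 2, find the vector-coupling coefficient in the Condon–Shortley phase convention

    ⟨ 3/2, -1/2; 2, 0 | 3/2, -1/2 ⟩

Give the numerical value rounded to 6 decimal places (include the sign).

−√(1/5) ≈ -0.447214

triangle: 2!*1!*2!/6! = 4/720
(j±m)!: 1!*2!*2!*2!*1!*2! = 16
prefactor² = (2J+1)*Δ*N² = 16/45
  k=1: −1/(1!*1!*1!*1!*0!*1!) = -1
  k=2: +1/(2!*0!*0!*0!*1!*2!) = 1/4
Σ = -3/4  ⇒  CG² = 16/45*(-3/4)² = 1/5
CG = −√(1/5) = -0.447214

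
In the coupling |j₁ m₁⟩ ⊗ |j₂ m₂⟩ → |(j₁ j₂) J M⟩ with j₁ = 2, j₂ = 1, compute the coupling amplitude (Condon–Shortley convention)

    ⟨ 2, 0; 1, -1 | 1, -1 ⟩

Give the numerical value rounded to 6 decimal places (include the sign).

+√(1/10) = +0.316228

j₁+j₂−J=2  J+j₁−j₂=2  J−j₁+j₂=0  j₁+j₂+J+1=5
(j₁±m₁, j₂±m₂, J±M) = (2,2,0,2,0,2)
P² = 8/5
sum k=0..0:
  [0] +1/4 = 1/4
S = 1/4
C² = P²·S² = 1/10 ; C = +0.316228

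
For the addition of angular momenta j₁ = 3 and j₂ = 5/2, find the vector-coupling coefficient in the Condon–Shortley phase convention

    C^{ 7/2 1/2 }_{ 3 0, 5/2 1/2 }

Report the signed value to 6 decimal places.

j₁+j₂−J=2  J+j₁−j₂=4  J−j₁+j₂=3  j₁+j₂+J+1=10
(j₁±m₁, j₂±m₂, J±M) = (3,3,3,2,4,3)
P² = 6912/175
sum k=0..2:
  [0] +1/72 = 1/72
  [1] −1/8 = -1/8
  [2] +1/24 = 1/24
S = -5/72
C² = P²·S² = 4/21 ; C = -0.436436

−√(4/21) ≈ -0.436436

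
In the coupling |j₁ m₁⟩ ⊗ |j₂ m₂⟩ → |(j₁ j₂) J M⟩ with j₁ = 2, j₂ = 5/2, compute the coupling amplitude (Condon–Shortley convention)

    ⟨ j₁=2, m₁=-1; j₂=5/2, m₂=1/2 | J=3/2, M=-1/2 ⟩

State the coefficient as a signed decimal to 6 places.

+√(5/21) = +0.487950

triangle: 3!*1!*2!/7! = 12/5040
(j±m)!: 1!*3!*3!*2!*1!*2! = 144
prefactor² = (2J+1)*Δ*N² = 48/35
  k=2: +1/(2!*1!*1!*1!*0!*1!) = 1/2
  k=3: −1/(3!*0!*0!*0!*1!*2!) = -1/12
Σ = 5/12  ⇒  CG² = 48/35*5/12² = 5/21
CG = +√(5/21) = +0.487950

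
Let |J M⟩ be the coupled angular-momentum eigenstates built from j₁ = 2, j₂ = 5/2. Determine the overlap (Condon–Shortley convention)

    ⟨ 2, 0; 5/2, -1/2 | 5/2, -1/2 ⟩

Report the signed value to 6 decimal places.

j₁+j₂−J=2  J+j₁−j₂=2  J−j₁+j₂=3  j₁+j₂+J+1=8
(j₁±m₁, j₂±m₂, J±M) = (2,2,2,3,2,3)
P² = 72/35
sum k=0..2:
  [0] +1/8 = 1/8
  [1] −1/2 = -1/2
  [2] +1/24 = 1/24
S = -1/3
C² = P²·S² = 8/35 ; C = -0.478091

-0.478091  (= −√(8/35))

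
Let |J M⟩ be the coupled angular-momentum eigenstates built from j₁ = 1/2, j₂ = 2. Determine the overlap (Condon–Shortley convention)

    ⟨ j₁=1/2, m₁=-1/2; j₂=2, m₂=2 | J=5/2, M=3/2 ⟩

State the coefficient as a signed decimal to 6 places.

triangle: 0!·1!·4!/6! = 24/720
(j±m)!: 0!·1!·4!·0!·4!·1! = 576
prefactor² = (2J+1)·Δ·N² = 576/5
  k=0: +1/(0!·0!·1!·4!·0!·0!) = 1/24
Σ = 1/24  ⇒  CG² = 576/5·1/24² = 1/5
CG = +√(1/5) = +0.447214

+0.447214  (= +√(1/5))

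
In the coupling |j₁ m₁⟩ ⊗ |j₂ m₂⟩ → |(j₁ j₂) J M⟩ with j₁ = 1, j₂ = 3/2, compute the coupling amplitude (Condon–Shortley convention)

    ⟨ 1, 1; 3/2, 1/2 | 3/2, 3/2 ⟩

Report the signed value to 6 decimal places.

√[4·1!1!2!/5! · 2!0!2!1!3!0!] = √(8/5)
  +(−1)^0/∏(0,1,0,2,1,0)! = 1/2  (running 1/2)
⟨..|..⟩ = √(8/5)·(1/2) = +0.632456

+√(2/5) ≈ +0.632456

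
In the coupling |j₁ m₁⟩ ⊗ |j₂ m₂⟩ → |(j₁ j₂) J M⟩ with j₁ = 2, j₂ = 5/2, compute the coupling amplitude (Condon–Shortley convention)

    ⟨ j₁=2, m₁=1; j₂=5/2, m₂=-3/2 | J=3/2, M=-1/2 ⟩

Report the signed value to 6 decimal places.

√[4·3!1!2!/7! · 3!1!1!4!1!2!] = √(96/35)
  +(−1)^0/∏(0,3,1,1,0,1)! = 1/6  (running 1/6)
  +(−1)^1/∏(1,2,0,0,1,2)! = -1/4  (running -1/12)
⟨..|..⟩ = √(96/35)·(-1/12) = -0.138013

-0.138013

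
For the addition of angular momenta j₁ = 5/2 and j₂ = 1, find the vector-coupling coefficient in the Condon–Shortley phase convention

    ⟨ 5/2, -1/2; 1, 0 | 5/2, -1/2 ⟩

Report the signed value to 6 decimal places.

triangle: 1!*4!*1!/7! = 24/5040
(j±m)!: 2!*3!*1!*1!*2!*3! = 144
prefactor² = (2J+1)*Δ*N² = 144/35
  k=0: +1/(0!*1!*3!*1!*1!*0!) = 1/6
  k=1: −1/(1!*0!*2!*0!*2!*1!) = -1/4
Σ = -1/12  ⇒  CG² = 144/35*(-1/12)² = 1/35
CG = −√(1/35) = -0.169031

−√(1/35) ≈ -0.169031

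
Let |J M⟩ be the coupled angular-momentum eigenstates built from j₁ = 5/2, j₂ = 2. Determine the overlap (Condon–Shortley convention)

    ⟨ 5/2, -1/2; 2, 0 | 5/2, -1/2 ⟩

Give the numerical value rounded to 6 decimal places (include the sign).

−√(8/35) = -0.478091

j₁+j₂−J=2  J+j₁−j₂=3  J−j₁+j₂=2  j₁+j₂+J+1=8
(j₁±m₁, j₂±m₂, J±M) = (2,3,2,2,2,3)
P² = 72/35
sum k=0..2:
  [0] +1/24 = 1/24
  [1] −1/2 = -1/2
  [2] +1/8 = 1/8
S = -1/3
C² = P²·S² = 8/35 ; C = -0.478091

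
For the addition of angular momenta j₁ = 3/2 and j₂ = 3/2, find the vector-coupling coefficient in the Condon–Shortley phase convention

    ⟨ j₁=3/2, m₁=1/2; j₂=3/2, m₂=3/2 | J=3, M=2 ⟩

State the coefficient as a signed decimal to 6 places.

triangle: 0!*3!*3!/7! = 36/5040
(j±m)!: 2!*1!*3!*0!*5!*1! = 1440
prefactor² = (2J+1)*Δ*N² = 72
  k=0: +1/(0!*0!*1!*3!*2!*0!) = 1/12
Σ = 1/12  ⇒  CG² = 72*1/12² = 1/2
CG = +√(1/2) = +0.707107

+0.707107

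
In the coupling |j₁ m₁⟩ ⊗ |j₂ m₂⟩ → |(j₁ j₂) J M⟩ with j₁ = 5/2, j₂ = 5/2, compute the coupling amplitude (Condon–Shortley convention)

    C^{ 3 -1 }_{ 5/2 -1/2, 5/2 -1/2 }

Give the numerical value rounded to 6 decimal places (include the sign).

√[7·2!3!3!/9! · 2!3!2!3!2!4!] = √(48/5)
  +(−1)^0/∏(0,2,3,2,0,1)! = 1/24  (running 1/24)
  +(−1)^1/∏(1,1,2,1,1,2)! = -1/4  (running -5/24)
  +(−1)^2/∏(2,0,1,0,2,3)! = 1/24  (running -1/6)
⟨..|..⟩ = √(48/5)·(-1/6) = -0.516398

-0.516398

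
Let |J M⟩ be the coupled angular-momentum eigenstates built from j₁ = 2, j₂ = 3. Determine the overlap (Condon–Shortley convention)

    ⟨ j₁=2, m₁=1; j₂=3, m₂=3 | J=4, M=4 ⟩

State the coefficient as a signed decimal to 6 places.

√[9·1!3!5!/10! · 3!1!6!0!8!0!] = √(311040)
  +(−1)^1/∏(1,0,0,5,3,0)! = -1/720  (running -1/720)
⟨..|..⟩ = √(311040)·(-1/720) = -0.774597

-0.774597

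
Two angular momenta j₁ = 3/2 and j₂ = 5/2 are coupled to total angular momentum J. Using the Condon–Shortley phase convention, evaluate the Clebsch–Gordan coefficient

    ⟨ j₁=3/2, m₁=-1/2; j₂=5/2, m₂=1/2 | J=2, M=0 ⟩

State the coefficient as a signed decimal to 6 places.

√[5·2!1!3!/7! · 1!2!3!2!2!2!] = √(8/7)
  +(−1)^1/∏(1,1,1,2,0,1)! = -1/2  (running -1/2)
  +(−1)^2/∏(2,0,0,1,1,2)! = 1/4  (running -1/4)
⟨..|..⟩ = √(8/7)·(-1/4) = -0.267261

-0.267261  (= −√(1/14))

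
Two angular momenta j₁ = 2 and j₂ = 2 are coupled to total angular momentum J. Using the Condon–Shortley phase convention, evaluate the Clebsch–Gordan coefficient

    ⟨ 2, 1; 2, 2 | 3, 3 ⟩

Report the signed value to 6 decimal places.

triangle: 1!*3!*3!/8! = 36/40320
(j±m)!: 3!*1!*4!*0!*6!*0! = 103680
prefactor² = (2J+1)*Δ*N² = 648
  k=1: −1/(1!*0!*0!*3!*3!*0!) = -1/36
Σ = -1/36  ⇒  CG² = 648*(-1/36)² = 1/2
CG = −√(1/2) = -0.707107

−√(1/2) = -0.707107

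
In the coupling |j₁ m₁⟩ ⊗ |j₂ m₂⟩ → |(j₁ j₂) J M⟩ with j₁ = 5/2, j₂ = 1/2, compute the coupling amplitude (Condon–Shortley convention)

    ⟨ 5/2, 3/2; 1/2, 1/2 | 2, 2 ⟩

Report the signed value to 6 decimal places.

√[5·1!4!0!/6! · 4!1!1!0!4!0!] = √(96)
  +(−1)^1/∏(1,0,0,0,4,0)! = -1/24  (running -1/24)
⟨..|..⟩ = √(96)·(-1/24) = -0.408248

-0.408248  (= −√(1/6))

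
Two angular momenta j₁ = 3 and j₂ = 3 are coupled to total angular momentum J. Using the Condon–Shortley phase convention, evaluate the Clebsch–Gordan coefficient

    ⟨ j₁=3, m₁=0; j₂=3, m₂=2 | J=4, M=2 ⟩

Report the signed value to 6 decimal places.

+0.139573  (= +√(3/154))

√[9·2!4!4!/11! · 3!3!5!1!6!2!] = √(124416/77)
  +(−1)^1/∏(1,1,2,4,2,0)! = -1/96  (running -1/96)
  +(−1)^2/∏(2,0,1,3,3,1)! = 1/72  (running 1/288)
⟨..|..⟩ = √(124416/77)·(1/288) = +0.139573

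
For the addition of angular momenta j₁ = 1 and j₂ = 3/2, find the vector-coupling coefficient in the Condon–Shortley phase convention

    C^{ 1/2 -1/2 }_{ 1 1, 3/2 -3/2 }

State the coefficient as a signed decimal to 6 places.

+√(1/2) ≈ +0.707107

√[2·2!0!1!/4! · 2!0!0!3!0!1!] = √(2)
  +(−1)^0/∏(0,2,0,0,0,1)! = 1/2  (running 1/2)
⟨..|..⟩ = √(2)·(1/2) = +0.707107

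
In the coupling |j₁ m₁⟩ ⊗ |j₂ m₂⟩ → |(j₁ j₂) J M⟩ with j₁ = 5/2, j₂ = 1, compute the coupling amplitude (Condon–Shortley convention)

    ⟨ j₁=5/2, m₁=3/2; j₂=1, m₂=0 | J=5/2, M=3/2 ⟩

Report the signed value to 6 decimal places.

j₁+j₂−J=1  J+j₁−j₂=4  J−j₁+j₂=1  j₁+j₂+J+1=7
(j₁±m₁, j₂±m₂, J±M) = (4,1,1,1,4,1)
P² = 576/35
sum k=0..1:
  [0] +1/6 = 1/6
  [1] −1/24 = -1/24
S = 1/8
C² = P²·S² = 9/35 ; C = +0.507093

+0.507093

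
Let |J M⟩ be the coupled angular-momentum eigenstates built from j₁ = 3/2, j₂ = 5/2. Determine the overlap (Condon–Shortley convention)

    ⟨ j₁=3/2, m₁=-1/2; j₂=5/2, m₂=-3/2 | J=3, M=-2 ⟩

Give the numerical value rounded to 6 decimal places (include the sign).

√[7·1!2!4!/8! · 1!2!1!4!1!5!] = √(48)
  +(−1)^0/∏(0,1,2,1,0,3)! = 1/12  (running 1/12)
  +(−1)^1/∏(1,0,1,0,1,4)! = -1/24  (running 1/24)
⟨..|..⟩ = √(48)·(1/24) = +0.288675

+√(1/12) = +0.288675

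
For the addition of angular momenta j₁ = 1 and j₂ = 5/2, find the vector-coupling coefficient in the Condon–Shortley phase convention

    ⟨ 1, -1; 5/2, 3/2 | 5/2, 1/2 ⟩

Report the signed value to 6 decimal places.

√[6·1!1!4!/7! · 0!2!4!1!3!2!] = √(576/35)
  +(−1)^1/∏(1,0,1,3,0,1)! = -1/6  (running -1/6)
⟨..|..⟩ = √(576/35)·(-1/6) = -0.676123

-0.676123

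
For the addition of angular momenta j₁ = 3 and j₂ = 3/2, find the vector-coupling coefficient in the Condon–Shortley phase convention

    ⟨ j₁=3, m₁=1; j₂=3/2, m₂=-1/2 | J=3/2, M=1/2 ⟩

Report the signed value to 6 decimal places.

j₁+j₂−J=3  J+j₁−j₂=3  J−j₁+j₂=0  j₁+j₂+J+1=7
(j₁±m₁, j₂±m₂, J±M) = (4,2,1,2,2,1)
P² = 192/35
sum k=1..1:
  [1] −1/4 = -1/4
S = -1/4
C² = P²·S² = 12/35 ; C = -0.585540

−√(12/35) = -0.585540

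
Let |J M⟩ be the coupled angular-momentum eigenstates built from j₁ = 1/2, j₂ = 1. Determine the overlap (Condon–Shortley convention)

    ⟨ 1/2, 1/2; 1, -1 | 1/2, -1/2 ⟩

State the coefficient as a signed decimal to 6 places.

+√(2/3) ≈ +0.816497

triangle: 1!*0!*1!/3! = 1/6
(j±m)!: 1!*0!*0!*2!*0!*1! = 2
prefactor² = (2J+1)*Δ*N² = 2/3
  k=0: +1/(0!*1!*0!*0!*0!*1!) = 1
Σ = 1  ⇒  CG² = 2/3*1² = 2/3
CG = +√(2/3) = +0.816497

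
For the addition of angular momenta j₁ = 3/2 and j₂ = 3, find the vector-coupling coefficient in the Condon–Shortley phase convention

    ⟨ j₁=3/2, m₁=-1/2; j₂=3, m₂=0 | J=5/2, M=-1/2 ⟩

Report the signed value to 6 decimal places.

triangle: 2!×1!×4!/8! = 48/40320
(j±m)!: 1!×2!×3!×3!×2!×3! = 864
prefactor² = (2J+1)×Δ×N² = 216/35
  k=1: −1/(1!×1!×1!×2!×0!×2!) = -1/4
  k=2: +1/(2!×0!×0!×1!×1!×3!) = 1/12
Σ = -1/6  ⇒  CG² = 216/35×(-1/6)² = 6/35
CG = −√(6/35) = -0.414039

−√(6/35) ≈ -0.414039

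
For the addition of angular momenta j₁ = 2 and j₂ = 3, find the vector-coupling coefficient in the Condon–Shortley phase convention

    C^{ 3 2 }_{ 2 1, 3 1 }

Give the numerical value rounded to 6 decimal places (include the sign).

triangle: 2!*2!*4!/9! = 96/362880
(j±m)!: 3!*1!*4!*2!*5!*1! = 34560
prefactor² = (2J+1)*Δ*N² = 64
  k=0: +1/(0!*2!*1!*4!*1!*0!) = 1/48
  k=1: −1/(1!*1!*0!*3!*2!*1!) = -1/12
Σ = -1/16  ⇒  CG² = 64*(-1/16)² = 1/4
CG = −√(1/4) = -0.500000

−√(1/4) = -0.500000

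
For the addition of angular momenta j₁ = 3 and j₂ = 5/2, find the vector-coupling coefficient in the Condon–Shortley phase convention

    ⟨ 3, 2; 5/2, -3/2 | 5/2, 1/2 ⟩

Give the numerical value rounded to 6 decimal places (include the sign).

triangle: 3!·3!·2!/9! = 72/362880
(j±m)!: 5!·1!·1!·4!·3!·2! = 34560
prefactor² = (2J+1)·Δ·N² = 288/7
  k=0: +1/(0!·3!·1!·1!·2!·1!) = 1/12
  k=1: −1/(1!·2!·0!·0!·3!·2!) = -1/24
Σ = 1/24  ⇒  CG² = 288/7·1/24² = 1/14
CG = +√(1/14) = +0.267261

+0.267261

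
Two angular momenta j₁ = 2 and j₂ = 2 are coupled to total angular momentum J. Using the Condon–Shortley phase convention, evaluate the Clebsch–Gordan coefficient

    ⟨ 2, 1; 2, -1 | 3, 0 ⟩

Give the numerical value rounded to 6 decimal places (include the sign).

+√(2/5) ≈ +0.632456

√[7·1!3!3!/8! · 3!1!1!3!3!3!] = √(81/10)
  +(−1)^0/∏(0,1,1,1,2,2)! = 1/4  (running 1/4)
  +(−1)^1/∏(1,0,0,0,3,3)! = -1/36  (running 2/9)
⟨..|..⟩ = √(81/10)·(2/9) = +0.632456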